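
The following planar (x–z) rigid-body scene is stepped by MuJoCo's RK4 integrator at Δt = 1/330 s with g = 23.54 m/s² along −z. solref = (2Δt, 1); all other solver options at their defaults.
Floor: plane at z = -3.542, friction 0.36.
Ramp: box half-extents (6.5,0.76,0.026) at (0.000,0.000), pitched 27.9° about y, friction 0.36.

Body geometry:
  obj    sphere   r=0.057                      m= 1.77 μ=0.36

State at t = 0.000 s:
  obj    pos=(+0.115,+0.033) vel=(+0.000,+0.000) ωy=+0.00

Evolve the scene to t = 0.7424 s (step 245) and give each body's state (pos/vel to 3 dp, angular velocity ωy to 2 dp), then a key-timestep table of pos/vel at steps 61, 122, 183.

State at t = 0.7424 s:
  obj    pos=(+2.031,-0.982) vel=(+5.162,-2.733) ωy=+102.47

Key-timestep trajectory:
   step    t(s)  obj.x    obj.z    obj.vx   obj.vz 
     61  0.1848   +0.234  -0.030  +1.286  -0.681
    122  0.3697   +0.590  -0.219  +2.571  -1.361
    183  0.5545   +1.184  -0.533  +3.856  -2.042


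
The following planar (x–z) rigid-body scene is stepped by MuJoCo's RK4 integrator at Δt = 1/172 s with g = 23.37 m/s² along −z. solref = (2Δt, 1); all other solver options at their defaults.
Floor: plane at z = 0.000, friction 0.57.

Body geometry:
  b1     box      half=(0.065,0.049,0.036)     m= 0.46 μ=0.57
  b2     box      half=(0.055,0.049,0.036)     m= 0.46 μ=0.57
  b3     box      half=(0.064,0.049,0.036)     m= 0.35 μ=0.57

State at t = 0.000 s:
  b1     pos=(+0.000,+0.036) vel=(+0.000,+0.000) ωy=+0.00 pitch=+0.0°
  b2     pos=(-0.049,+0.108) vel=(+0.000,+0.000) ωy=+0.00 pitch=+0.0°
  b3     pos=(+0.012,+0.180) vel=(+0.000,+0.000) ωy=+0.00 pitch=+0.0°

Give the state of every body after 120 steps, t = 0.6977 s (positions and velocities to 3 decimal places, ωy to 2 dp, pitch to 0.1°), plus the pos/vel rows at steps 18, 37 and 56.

State at t = 0.6977 s:
  b1     pos=(+0.000,+0.036) vel=(+0.000,+0.000) ωy=+0.00 pitch=+0.0°
  b2     pos=(-0.049,+0.108) vel=(+0.000,+0.000) ωy=+0.00 pitch=-0.1°
  b3     pos=(+0.162,+0.036) vel=(+0.000,+0.000) ωy=+0.00 pitch=+180.0°

Key-timestep trajectory:
   step    t(s)  b1.x    b1.z    b1.vx   b1.vz   b2.x    b2.z    b2.vx   b2.vz   b3.x    b3.z    b3.vx   b3.vz 
     18  0.1047   +0.000  +0.036  -0.001  +0.000   -0.049  +0.108  -0.001  +0.000   +0.023  +0.176  +0.239  -0.115
     37  0.2151   +0.000  +0.036  +0.000  +0.000   -0.049  +0.108  +0.000  +0.000   +0.074  +0.135  +0.789  -0.172
     56  0.3256   +0.000  +0.036  +0.000  +0.000   -0.049  +0.108  +0.000  +0.000   +0.164  +0.027  +0.215  -0.346


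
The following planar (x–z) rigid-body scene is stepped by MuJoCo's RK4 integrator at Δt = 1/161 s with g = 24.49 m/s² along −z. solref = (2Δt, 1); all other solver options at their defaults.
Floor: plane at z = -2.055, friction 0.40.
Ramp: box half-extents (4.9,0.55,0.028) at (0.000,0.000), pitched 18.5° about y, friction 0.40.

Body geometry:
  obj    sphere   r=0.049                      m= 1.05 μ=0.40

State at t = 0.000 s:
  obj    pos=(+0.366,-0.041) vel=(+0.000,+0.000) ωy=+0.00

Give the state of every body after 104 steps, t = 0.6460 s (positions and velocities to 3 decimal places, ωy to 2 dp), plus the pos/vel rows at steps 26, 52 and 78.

State at t = 0.6460 s:
  obj    pos=(+1.464,-0.409) vel=(+3.400,-1.137) ωy=+73.15

Key-timestep trajectory:
   step    t(s)  obj.x    obj.z    obj.vx   obj.vz 
     26  0.1615   +0.435  -0.064  +0.850  -0.284
     52  0.3230   +0.641  -0.133  +1.700  -0.569
     78  0.4845   +0.984  -0.248  +2.550  -0.853


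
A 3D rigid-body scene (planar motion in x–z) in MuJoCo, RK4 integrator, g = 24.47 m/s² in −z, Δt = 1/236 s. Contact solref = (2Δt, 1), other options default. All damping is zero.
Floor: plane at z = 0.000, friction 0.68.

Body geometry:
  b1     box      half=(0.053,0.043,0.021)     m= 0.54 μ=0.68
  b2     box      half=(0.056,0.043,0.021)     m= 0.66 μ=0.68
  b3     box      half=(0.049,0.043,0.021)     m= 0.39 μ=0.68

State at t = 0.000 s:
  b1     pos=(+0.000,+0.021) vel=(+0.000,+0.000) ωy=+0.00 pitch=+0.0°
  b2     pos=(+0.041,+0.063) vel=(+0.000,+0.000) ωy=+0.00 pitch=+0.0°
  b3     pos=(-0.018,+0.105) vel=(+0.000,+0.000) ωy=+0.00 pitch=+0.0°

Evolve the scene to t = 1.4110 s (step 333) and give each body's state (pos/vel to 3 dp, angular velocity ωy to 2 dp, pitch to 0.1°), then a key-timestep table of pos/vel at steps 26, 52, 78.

State at t = 1.4110 s:
  b1     pos=(+0.000,+0.021) vel=(+0.000,+0.000) ωy=+0.00 pitch=+0.0°
  b2     pos=(+0.041,+0.063) vel=(+0.000,+0.000) ωy=+0.00 pitch=+0.1°
  b3     pos=(-0.128,+0.021) vel=(+0.000,+0.000) ωy=+0.00 pitch=+180.0°

Key-timestep trajectory:
   step    t(s)  b1.x    b1.z    b1.vx   b1.vz   b2.x    b2.z    b2.vx   b2.vz   b3.x    b3.z    b3.vx   b3.vz 
     26  0.1102   +0.000  +0.021  +0.000  +0.000   +0.041  +0.063  +0.001  +0.000   -0.027  +0.101  -0.200  -0.124
     52  0.2203   +0.000  +0.021  +0.000  +0.000   +0.041  +0.063  +0.000  +0.000   -0.053  +0.095  -0.258  -0.030
     78  0.3305   +0.000  +0.021  +0.000  +0.000   +0.041  +0.063  +0.000  +0.000   -0.104  +0.057  -0.605  -1.130


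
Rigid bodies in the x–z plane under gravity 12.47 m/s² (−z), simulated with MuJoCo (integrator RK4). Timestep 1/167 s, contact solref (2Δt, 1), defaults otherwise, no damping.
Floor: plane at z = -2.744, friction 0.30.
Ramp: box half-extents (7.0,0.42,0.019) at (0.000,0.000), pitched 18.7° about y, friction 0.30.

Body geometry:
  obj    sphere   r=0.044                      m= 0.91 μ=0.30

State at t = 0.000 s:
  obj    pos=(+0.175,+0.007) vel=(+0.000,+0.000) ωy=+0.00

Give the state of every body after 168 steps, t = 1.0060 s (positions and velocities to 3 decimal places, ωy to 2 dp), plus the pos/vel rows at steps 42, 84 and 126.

State at t = 1.0060 s:
  obj    pos=(+1.544,-0.456) vel=(+2.721,-0.921) ωy=+65.28

Key-timestep trajectory:
   step    t(s)  obj.x    obj.z    obj.vx   obj.vz 
     42  0.2515   +0.261  -0.022  +0.680  -0.230
     84  0.5030   +0.517  -0.109  +1.361  -0.461
    126  0.7545   +0.945  -0.253  +2.041  -0.691


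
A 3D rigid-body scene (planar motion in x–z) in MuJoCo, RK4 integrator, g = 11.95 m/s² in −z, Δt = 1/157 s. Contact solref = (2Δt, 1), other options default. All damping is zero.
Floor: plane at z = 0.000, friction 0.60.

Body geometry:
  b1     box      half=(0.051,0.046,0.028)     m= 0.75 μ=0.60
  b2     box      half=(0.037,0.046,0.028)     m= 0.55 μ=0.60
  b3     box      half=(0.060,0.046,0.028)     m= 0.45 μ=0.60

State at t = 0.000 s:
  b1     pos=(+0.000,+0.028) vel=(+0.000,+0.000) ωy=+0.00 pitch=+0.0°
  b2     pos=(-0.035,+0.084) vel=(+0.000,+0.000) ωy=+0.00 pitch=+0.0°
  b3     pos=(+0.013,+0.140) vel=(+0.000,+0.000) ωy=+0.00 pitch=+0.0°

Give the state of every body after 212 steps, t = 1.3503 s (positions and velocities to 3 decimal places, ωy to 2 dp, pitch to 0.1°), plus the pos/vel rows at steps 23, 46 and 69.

State at t = 1.3503 s:
  b1     pos=(+0.000,+0.028) vel=(+0.000,+0.000) ωy=+0.00 pitch=+0.0°
  b2     pos=(-0.035,+0.084) vel=(+0.000,+0.000) ωy=+0.00 pitch=+0.0°
  b3     pos=(+0.152,+0.028) vel=(+0.000,+0.000) ωy=+0.00 pitch=+180.0°

Key-timestep trajectory:
   step    t(s)  b1.x    b1.z    b1.vx   b1.vz   b2.x    b2.z    b2.vx   b2.vz   b3.x    b3.z    b3.vx   b3.vz 
     23  0.1465   +0.000  +0.028  +0.000  +0.000   -0.035  +0.084  +0.000  +0.000   +0.030  +0.125  +0.199  -0.381
     46  0.2930   +0.000  +0.028  +0.000  +0.000   -0.035  +0.084  +0.000  +0.000   +0.062  +0.120  +0.269  -0.059
     69  0.4395   +0.000  +0.028  +0.000  +0.000   -0.035  +0.084  +0.000  +0.000   +0.122  +0.063  +0.473  -1.028


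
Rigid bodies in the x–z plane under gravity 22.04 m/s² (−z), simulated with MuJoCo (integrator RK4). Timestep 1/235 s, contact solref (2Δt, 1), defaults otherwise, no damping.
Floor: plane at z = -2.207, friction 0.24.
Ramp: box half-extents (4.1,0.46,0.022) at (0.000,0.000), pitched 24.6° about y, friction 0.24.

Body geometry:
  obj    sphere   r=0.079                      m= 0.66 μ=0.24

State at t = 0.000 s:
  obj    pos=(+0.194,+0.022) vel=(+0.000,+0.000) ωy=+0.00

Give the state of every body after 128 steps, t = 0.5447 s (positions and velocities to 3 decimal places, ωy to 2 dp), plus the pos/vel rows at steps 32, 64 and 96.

State at t = 0.5447 s:
  obj    pos=(+1.078,-0.383) vel=(+3.246,-1.486) ωy=+45.17

Key-timestep trajectory:
   step    t(s)  obj.x    obj.z    obj.vx   obj.vz 
     32  0.1362   +0.249  -0.003  +0.812  -0.372
     64  0.2723   +0.415  -0.079  +1.623  -0.743
     96  0.4085   +0.691  -0.205  +2.434  -1.115


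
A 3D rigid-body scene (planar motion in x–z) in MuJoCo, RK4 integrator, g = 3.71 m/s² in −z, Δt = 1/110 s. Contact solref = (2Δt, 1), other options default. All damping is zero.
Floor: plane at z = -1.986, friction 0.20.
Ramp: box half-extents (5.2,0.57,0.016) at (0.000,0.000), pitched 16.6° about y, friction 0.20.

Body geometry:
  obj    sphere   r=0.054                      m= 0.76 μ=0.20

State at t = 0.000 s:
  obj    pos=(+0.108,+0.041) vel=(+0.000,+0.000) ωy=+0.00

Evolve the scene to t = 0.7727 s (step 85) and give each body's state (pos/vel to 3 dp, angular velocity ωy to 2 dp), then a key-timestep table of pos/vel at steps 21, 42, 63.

State at t = 0.7727 s:
  obj    pos=(+0.325,-0.024) vel=(+0.561,-0.167) ωy=+10.83

Key-timestep trajectory:
   step    t(s)  obj.x    obj.z    obj.vx   obj.vz 
     21  0.1909   +0.121  +0.037  +0.139  -0.041
     42  0.3818   +0.161  +0.025  +0.277  -0.083
     63  0.5727   +0.227  +0.005  +0.416  -0.124


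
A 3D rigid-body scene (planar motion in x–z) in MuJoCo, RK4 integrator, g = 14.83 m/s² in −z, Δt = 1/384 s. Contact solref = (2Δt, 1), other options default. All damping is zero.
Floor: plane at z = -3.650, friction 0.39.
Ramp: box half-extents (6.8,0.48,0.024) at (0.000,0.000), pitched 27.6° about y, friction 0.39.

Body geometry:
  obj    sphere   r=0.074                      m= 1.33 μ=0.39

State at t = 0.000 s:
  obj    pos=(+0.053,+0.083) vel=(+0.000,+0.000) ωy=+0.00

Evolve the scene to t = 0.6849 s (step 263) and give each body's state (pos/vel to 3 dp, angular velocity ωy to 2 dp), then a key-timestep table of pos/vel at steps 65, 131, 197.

State at t = 0.6849 s:
  obj    pos=(+1.073,-0.450) vel=(+2.979,-1.557) ωy=+45.42

Key-timestep trajectory:
   step    t(s)  obj.x    obj.z    obj.vx   obj.vz 
     65  0.1693   +0.115  +0.050  +0.736  -0.385
    131  0.3411   +0.306  -0.049  +1.484  -0.776
    197  0.5130   +0.625  -0.216  +2.231  -1.167


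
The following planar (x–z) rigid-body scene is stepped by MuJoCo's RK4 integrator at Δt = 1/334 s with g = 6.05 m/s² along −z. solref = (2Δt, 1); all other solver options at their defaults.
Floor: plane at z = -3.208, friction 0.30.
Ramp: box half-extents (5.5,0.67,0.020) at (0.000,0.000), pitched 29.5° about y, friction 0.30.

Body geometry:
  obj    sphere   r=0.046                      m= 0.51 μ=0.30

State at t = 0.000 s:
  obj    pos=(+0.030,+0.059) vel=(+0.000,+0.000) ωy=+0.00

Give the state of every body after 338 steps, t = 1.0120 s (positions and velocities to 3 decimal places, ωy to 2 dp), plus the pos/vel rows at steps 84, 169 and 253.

State at t = 1.0120 s:
  obj    pos=(+0.978,-0.478) vel=(+1.874,-1.060) ωy=+46.81

Key-timestep trajectory:
   step    t(s)  obj.x    obj.z    obj.vx   obj.vz 
     84  0.2515   +0.089  +0.026  +0.466  -0.264
    169  0.5060   +0.267  -0.075  +0.937  -0.530
    253  0.7575   +0.561  -0.242  +1.403  -0.794


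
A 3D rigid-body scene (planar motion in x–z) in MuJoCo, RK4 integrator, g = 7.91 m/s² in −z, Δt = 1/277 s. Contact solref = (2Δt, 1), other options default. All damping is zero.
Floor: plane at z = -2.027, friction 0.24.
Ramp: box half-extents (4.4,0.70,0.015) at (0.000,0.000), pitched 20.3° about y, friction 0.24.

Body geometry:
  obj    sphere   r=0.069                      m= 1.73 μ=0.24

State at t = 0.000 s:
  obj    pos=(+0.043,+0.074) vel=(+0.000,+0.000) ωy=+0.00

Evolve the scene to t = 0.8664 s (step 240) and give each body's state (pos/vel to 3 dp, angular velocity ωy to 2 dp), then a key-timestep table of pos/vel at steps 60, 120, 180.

State at t = 0.8664 s:
  obj    pos=(+0.733,-0.182) vel=(+1.593,-0.589) ωy=+24.61

Key-timestep trajectory:
   step    t(s)  obj.x    obj.z    obj.vx   obj.vz 
     60  0.2166   +0.086  +0.058  +0.398  -0.147
    120  0.4332   +0.215  +0.010  +0.796  -0.295
    180  0.6498   +0.431  -0.070  +1.195  -0.442


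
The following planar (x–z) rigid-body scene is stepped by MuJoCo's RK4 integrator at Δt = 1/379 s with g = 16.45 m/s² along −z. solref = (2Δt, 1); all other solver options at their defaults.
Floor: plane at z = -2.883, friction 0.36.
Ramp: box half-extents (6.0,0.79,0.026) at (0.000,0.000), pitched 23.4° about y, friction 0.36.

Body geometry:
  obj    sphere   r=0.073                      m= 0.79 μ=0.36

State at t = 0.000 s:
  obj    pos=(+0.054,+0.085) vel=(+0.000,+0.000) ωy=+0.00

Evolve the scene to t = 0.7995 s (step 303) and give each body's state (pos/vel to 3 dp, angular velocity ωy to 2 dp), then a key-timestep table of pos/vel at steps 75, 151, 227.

State at t = 0.7995 s:
  obj    pos=(+1.423,-0.508) vel=(+3.424,-1.482) ωy=+51.10

Key-timestep trajectory:
   step    t(s)  obj.x    obj.z    obj.vx   obj.vz 
     75  0.1979   +0.138  +0.048  +0.848  -0.367
    151  0.3984   +0.394  -0.063  +1.706  -0.738
    227  0.5989   +0.822  -0.248  +2.565  -1.110


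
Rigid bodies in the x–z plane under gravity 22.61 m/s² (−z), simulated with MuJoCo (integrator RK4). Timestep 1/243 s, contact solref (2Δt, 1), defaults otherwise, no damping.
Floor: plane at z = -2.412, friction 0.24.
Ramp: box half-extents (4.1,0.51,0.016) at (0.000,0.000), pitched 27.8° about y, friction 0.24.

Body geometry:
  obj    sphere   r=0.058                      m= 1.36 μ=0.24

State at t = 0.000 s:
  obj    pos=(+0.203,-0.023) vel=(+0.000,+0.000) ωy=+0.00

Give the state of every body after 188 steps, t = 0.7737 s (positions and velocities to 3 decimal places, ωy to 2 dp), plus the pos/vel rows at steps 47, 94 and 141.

State at t = 0.7737 s:
  obj    pos=(+2.197,-1.075) vel=(+5.155,-2.718) ωy=+100.45

Key-timestep trajectory:
   step    t(s)  obj.x    obj.z    obj.vx   obj.vz 
     47  0.1934   +0.328  -0.089  +1.289  -0.680
     94  0.3868   +0.702  -0.286  +2.578  -1.359
    141  0.5802   +1.325  -0.615  +3.866  -2.039


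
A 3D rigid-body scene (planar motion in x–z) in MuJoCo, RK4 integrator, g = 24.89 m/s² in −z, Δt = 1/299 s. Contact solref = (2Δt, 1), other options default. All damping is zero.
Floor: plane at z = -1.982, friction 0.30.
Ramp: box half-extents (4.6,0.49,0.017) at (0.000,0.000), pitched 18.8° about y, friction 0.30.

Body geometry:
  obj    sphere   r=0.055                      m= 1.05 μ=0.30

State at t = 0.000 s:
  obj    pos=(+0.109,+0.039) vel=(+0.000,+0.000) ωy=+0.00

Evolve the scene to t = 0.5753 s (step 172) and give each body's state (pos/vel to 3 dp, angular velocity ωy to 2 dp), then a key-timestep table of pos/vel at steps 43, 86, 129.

State at t = 0.5753 s:
  obj    pos=(+1.006,-0.267) vel=(+3.120,-1.062) ωy=+59.91

Key-timestep trajectory:
   step    t(s)  obj.x    obj.z    obj.vx   obj.vz 
     43  0.1438   +0.165  +0.020  +0.780  -0.266
     86  0.2876   +0.333  -0.037  +1.560  -0.531
    129  0.4314   +0.614  -0.133  +2.340  -0.797


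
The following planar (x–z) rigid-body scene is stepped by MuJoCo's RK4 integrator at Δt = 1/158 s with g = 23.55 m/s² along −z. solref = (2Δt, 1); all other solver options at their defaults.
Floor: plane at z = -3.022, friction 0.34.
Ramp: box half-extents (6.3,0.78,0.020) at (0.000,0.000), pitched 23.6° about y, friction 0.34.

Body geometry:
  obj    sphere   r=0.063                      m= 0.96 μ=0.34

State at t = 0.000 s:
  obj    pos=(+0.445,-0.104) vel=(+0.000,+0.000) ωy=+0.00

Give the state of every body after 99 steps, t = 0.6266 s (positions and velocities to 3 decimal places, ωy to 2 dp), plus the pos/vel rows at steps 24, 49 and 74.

State at t = 0.6266 s:
  obj    pos=(+1.657,-0.633) vel=(+3.867,-1.689) ωy=+66.96

Key-timestep trajectory:
   step    t(s)  obj.x    obj.z    obj.vx   obj.vz 
     24  0.1519   +0.516  -0.135  +0.938  -0.410
     49  0.3101   +0.742  -0.234  +1.914  -0.836
     74  0.4684   +1.122  -0.400  +2.890  -1.263


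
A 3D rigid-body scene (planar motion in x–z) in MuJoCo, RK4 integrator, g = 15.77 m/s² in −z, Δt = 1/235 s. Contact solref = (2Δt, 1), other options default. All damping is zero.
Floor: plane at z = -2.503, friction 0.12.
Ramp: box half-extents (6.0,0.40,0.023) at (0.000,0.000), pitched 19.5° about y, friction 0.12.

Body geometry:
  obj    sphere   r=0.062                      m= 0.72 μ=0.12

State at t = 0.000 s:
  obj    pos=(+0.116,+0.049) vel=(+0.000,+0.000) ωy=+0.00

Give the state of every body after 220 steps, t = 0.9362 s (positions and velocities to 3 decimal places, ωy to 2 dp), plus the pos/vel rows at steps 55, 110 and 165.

State at t = 0.9362 s:
  obj    pos=(+1.670,-0.501) vel=(+3.319,-1.175) ωy=+56.76

Key-timestep trajectory:
   step    t(s)  obj.x    obj.z    obj.vx   obj.vz 
     55  0.2340   +0.213  +0.015  +0.830  -0.294
    110  0.4681   +0.504  -0.088  +1.659  -0.588
    165  0.7021   +0.990  -0.260  +2.489  -0.881


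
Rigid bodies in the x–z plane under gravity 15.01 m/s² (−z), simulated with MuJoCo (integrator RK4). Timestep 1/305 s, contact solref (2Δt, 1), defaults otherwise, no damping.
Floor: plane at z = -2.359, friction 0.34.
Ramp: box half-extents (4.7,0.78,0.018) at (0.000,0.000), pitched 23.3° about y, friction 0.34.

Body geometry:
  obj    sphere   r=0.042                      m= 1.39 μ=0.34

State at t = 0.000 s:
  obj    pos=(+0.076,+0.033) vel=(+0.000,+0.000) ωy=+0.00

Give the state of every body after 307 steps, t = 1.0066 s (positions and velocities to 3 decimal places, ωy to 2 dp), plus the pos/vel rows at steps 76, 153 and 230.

State at t = 1.0066 s:
  obj    pos=(+2.049,-0.817) vel=(+3.920,-1.688) ωy=+101.62

Key-timestep trajectory:
   step    t(s)  obj.x    obj.z    obj.vx   obj.vz 
     76  0.2492   +0.197  -0.019  +0.971  -0.418
    153  0.5016   +0.566  -0.178  +1.954  -0.841
    230  0.7541   +1.183  -0.444  +2.937  -1.265


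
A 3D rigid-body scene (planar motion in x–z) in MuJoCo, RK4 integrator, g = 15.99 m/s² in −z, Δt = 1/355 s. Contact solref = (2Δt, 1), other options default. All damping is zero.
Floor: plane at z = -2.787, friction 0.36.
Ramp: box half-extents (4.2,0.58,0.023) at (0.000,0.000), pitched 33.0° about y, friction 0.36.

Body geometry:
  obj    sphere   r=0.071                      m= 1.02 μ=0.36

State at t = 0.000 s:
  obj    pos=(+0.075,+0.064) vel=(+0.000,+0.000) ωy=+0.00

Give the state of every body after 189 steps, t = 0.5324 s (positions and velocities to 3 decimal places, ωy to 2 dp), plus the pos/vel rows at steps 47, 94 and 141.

State at t = 0.5324 s:
  obj    pos=(+0.814,-0.417) vel=(+2.778,-1.804) ωy=+46.64

Key-timestep trajectory:
   step    t(s)  obj.x    obj.z    obj.vx   obj.vz 
     47  0.1324   +0.121  +0.034  +0.691  -0.449
     94  0.2648   +0.258  -0.055  +1.382  -0.897
    141  0.3972   +0.486  -0.204  +2.072  -1.346


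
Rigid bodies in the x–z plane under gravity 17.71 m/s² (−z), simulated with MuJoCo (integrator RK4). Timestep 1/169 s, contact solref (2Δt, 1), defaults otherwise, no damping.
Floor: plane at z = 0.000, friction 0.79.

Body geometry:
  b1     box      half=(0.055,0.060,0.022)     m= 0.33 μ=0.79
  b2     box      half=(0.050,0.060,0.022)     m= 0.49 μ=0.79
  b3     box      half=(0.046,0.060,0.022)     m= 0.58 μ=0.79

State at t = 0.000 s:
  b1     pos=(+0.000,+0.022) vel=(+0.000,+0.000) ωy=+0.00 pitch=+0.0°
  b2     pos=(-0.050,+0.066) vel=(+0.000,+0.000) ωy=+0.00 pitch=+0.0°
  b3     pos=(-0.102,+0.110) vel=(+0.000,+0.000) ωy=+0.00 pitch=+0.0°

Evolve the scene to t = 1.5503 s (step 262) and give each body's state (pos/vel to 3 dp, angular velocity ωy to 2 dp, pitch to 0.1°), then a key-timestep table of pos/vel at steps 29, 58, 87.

State at t = 1.5503 s:
  b1     pos=(+0.000,+0.022) vel=(+0.000,+0.000) ωy=+0.00 pitch=+0.0°
  b2     pos=(-0.095,+0.050) vel=(+0.000,+0.000) ωy=+0.00 pitch=-90.0°
  b3     pos=(-0.177,+0.046) vel=(+0.000,+0.000) ωy=+0.00 pitch=-90.0°

Key-timestep trajectory:
   step    t(s)  b1.x    b1.z    b1.vx   b1.vz   b2.x    b2.z    b2.vx   b2.vz   b3.x    b3.z    b3.vx   b3.vz 
     29  0.1716   +0.000  +0.022  +0.000  +0.000   -0.084  +0.052  -0.471  -0.028   -0.146  +0.049  -0.060  +0.109
     58  0.3432   +0.000  +0.022  +0.000  +0.000   -0.092  +0.051  +0.012  +0.025   -0.185  +0.049  -0.064  +0.034
     87  0.5148   +0.000  +0.022  +0.000  +0.000   -0.095  +0.050  +0.001  +0.001   -0.177  +0.046  -0.178  -0.062


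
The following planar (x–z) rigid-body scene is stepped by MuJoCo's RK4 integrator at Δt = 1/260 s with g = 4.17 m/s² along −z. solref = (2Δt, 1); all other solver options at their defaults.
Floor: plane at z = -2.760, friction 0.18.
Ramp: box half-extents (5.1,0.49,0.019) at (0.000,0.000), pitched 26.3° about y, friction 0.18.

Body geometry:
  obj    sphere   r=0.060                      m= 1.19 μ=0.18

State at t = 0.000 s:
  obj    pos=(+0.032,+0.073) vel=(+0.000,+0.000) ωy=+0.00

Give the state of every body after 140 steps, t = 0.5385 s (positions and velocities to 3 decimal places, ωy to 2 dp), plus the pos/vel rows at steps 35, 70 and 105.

State at t = 0.5385 s:
  obj    pos=(+0.203,-0.012) vel=(+0.637,-0.315) ωy=+11.84

Key-timestep trajectory:
   step    t(s)  obj.x    obj.z    obj.vx   obj.vz 
     35  0.1346   +0.043  +0.067  +0.159  -0.079
     70  0.2692   +0.075  +0.051  +0.319  -0.157
    105  0.4038   +0.128  +0.025  +0.478  -0.236


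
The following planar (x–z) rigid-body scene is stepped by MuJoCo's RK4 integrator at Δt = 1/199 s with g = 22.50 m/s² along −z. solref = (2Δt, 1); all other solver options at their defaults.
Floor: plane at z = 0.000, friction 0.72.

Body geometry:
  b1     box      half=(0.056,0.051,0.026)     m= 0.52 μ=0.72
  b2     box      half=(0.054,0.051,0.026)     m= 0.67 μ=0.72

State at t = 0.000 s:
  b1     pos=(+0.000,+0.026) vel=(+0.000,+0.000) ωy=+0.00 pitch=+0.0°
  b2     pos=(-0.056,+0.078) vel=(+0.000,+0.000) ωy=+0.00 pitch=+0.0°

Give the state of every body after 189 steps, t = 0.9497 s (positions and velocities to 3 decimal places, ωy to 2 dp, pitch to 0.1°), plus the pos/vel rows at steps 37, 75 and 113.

State at t = 0.9497 s:
  b1     pos=(+0.000,+0.026) vel=(+0.000,+0.000) ωy=+0.00 pitch=+0.0°
  b2     pos=(-0.189,+0.026) vel=(+0.000,+0.000) ωy=+0.00 pitch=+180.0°

Key-timestep trajectory:
   step    t(s)  b1.x    b1.z    b1.vx   b1.vz   b2.x    b2.z    b2.vx   b2.vz 
     37  0.1859   +0.000  +0.026  +0.000  +0.000   -0.058  +0.078  -0.042  -0.004
     75  0.3769   +0.000  +0.026  +0.000  +0.000   -0.104  +0.055  -0.560  -0.249
    113  0.5678   +0.000  +0.026  +0.000  +0.000   -0.145  +0.058  -0.257  -0.052


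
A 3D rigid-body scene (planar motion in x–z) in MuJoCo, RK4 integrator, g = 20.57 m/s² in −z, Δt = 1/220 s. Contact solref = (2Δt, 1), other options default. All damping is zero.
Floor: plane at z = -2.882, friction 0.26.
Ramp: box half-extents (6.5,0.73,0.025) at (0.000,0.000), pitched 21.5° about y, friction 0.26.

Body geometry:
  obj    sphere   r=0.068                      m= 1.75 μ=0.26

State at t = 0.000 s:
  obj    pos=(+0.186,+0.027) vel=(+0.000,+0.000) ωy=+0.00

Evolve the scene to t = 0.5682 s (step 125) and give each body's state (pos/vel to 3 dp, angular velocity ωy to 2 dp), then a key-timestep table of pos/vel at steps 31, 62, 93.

State at t = 0.5682 s:
  obj    pos=(+0.995,-0.292) vel=(+2.847,-1.121) ωy=+44.98

Key-timestep trajectory:
   step    t(s)  obj.x    obj.z    obj.vx   obj.vz 
     31  0.1409   +0.236  +0.007  +0.706  -0.278
     62  0.2818   +0.385  -0.052  +1.412  -0.556
     93  0.4227   +0.634  -0.150  +2.118  -0.834


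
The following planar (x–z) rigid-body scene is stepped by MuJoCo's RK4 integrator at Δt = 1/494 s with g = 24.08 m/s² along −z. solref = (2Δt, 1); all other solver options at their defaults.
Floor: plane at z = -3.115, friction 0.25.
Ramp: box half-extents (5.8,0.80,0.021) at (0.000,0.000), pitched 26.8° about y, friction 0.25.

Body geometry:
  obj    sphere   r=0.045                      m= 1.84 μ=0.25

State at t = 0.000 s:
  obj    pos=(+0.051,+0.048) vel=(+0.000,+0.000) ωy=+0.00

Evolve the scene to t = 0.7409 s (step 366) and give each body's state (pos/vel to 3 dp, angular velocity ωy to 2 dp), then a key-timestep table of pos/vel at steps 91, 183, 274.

State at t = 0.7409 s:
  obj    pos=(+1.951,-0.912) vel=(+5.129,-2.591) ωy=+127.67

Key-timestep trajectory:
   step    t(s)  obj.x    obj.z    obj.vx   obj.vz 
     91  0.1842   +0.169  -0.011  +1.275  -0.644
    183  0.3704   +0.526  -0.192  +2.564  -1.295
    274  0.5547   +1.116  -0.490  +3.840  -1.939


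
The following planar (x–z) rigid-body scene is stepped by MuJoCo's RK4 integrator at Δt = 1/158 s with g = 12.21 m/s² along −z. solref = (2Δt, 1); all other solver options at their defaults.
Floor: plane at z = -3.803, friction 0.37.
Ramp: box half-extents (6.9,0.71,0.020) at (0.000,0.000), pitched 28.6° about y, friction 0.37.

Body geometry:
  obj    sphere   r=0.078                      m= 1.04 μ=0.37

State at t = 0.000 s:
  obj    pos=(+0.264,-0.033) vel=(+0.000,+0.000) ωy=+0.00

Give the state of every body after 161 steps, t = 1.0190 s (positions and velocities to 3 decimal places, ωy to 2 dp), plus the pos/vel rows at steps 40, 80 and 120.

State at t = 1.0190 s:
  obj    pos=(+2.167,-1.070) vel=(+3.735,-2.036) ωy=+54.53

Key-timestep trajectory:
   step    t(s)  obj.x    obj.z    obj.vx   obj.vz 
     40  0.2532   +0.382  -0.097  +0.928  -0.506
     80  0.5063   +0.734  -0.289  +1.856  -1.012
    120  0.7595   +1.322  -0.609  +2.784  -1.518


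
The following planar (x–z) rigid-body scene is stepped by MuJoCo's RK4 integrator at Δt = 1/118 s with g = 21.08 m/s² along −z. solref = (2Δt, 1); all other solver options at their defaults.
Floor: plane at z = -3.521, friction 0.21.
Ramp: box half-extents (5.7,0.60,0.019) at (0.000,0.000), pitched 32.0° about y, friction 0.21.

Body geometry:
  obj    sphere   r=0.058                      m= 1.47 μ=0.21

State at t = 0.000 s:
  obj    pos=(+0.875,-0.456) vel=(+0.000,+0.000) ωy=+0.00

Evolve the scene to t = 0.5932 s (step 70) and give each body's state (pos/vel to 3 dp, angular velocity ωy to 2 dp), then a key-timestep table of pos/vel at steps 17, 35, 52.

State at t = 0.5932 s:
  obj    pos=(+2.066,-1.200) vel=(+4.015,-2.509) ωy=+81.54

Key-timestep trajectory:
   step    t(s)  obj.x    obj.z    obj.vx   obj.vz 
     17  0.1441   +0.945  -0.500  +0.976  -0.610
     35  0.2966   +1.173  -0.642  +2.008  -1.255
     52  0.4407   +1.533  -0.867  +2.983  -1.864


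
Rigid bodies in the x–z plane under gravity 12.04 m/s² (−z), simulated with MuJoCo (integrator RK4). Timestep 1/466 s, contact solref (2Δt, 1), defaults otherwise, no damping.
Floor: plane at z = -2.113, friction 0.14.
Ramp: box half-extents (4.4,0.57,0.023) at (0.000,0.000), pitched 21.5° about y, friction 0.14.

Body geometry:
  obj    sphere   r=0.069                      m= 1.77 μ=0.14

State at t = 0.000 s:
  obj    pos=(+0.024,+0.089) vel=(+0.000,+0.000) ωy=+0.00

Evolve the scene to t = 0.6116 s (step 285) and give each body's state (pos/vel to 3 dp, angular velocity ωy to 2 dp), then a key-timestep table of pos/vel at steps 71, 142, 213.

State at t = 0.6116 s:
  obj    pos=(+0.573,-0.127) vel=(+1.794,-0.707) ωy=+27.93

Key-timestep trajectory:
   step    t(s)  obj.x    obj.z    obj.vx   obj.vz 
     71  0.1524   +0.058  +0.076  +0.447  -0.176
    142  0.3047   +0.160  +0.036  +0.894  -0.352
    213  0.4571   +0.331  -0.031  +1.341  -0.528


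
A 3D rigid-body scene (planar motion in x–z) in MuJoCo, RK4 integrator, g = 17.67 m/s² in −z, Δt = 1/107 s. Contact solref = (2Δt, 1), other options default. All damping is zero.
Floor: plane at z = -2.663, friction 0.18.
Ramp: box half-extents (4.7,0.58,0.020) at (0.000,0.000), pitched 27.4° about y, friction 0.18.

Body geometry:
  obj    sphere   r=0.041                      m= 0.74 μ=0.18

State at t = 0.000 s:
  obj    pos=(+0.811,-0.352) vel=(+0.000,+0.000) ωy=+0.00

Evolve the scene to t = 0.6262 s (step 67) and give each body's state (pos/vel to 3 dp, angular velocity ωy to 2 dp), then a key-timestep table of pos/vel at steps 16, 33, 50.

State at t = 0.6262 s:
  obj    pos=(+1.823,-0.876) vel=(+3.230,-1.674) ωy=+88.63

Key-timestep trajectory:
   step    t(s)  obj.x    obj.z    obj.vx   obj.vz 
     16  0.1495   +0.869  -0.382  +0.772  -0.400
     33  0.3084   +1.057  -0.479  +1.591  -0.825
     50  0.4673   +1.375  -0.644  +2.411  -1.249


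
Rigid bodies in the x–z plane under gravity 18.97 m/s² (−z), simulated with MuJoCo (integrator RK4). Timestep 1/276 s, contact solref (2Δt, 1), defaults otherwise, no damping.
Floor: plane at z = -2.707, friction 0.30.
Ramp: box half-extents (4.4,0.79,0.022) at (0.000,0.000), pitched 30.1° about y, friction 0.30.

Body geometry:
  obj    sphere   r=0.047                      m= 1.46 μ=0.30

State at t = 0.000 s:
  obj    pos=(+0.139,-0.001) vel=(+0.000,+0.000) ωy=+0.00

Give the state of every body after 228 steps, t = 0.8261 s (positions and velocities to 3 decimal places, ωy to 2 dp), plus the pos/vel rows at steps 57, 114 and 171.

State at t = 0.8261 s:
  obj    pos=(+2.145,-1.164) vel=(+4.857,-2.815) ωy=+119.42

Key-timestep trajectory:
   step    t(s)  obj.x    obj.z    obj.vx   obj.vz 
     57  0.2065   +0.265  -0.074  +1.214  -0.704
    114  0.4130   +0.641  -0.292  +2.429  -1.408
    171  0.6196   +1.268  -0.655  +3.643  -2.112


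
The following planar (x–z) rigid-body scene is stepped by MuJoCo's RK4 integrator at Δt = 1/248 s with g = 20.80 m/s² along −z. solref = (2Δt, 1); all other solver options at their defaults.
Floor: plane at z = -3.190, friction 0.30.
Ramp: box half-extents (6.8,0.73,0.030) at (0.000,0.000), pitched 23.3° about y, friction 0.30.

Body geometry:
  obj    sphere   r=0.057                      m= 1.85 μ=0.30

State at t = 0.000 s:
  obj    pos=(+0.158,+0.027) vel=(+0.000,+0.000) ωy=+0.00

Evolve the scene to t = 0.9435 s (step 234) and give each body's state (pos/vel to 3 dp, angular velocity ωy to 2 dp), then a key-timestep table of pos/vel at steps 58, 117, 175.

State at t = 0.9435 s:
  obj    pos=(+2.561,-1.008) vel=(+5.093,-2.193) ωy=+97.27

Key-timestep trajectory:
   step    t(s)  obj.x    obj.z    obj.vx   obj.vz 
     58  0.2339   +0.306  -0.037  +1.262  -0.544
    117  0.4718   +0.759  -0.232  +2.546  -1.097
    175  0.7056   +1.502  -0.552  +3.809  -1.640


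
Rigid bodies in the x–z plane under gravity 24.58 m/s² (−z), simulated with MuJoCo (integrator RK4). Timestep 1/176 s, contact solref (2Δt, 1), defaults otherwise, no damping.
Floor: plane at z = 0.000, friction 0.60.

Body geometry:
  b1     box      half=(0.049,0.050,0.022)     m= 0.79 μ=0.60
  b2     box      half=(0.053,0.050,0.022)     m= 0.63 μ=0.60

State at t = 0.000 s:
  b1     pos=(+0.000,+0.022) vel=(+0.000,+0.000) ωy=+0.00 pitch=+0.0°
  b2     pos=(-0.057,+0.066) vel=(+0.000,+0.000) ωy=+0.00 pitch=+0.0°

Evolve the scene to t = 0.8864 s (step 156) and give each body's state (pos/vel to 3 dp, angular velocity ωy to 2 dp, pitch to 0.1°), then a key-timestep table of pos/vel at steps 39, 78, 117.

State at t = 0.8864 s:
  b1     pos=(+0.001,+0.022) vel=(+0.001,+0.000) ωy=+0.00 pitch=+0.0°
  b2     pos=(-0.070,+0.053) vel=(+0.000,-0.001) ωy=+0.03 pitch=-45.8°

Key-timestep trajectory:
   step    t(s)  b1.x    b1.z    b1.vx   b1.vz   b2.x    b2.z    b2.vx   b2.vz 
     39  0.2216   +0.000  +0.022  +0.000  +0.000   -0.074  +0.055  +0.200  -0.055
     78  0.4432   +0.000  +0.022  +0.001  +0.000   -0.070  +0.054  +0.000  -0.001
    117  0.6648   +0.000  +0.022  +0.001  +0.000   -0.070  +0.053  +0.000  -0.001


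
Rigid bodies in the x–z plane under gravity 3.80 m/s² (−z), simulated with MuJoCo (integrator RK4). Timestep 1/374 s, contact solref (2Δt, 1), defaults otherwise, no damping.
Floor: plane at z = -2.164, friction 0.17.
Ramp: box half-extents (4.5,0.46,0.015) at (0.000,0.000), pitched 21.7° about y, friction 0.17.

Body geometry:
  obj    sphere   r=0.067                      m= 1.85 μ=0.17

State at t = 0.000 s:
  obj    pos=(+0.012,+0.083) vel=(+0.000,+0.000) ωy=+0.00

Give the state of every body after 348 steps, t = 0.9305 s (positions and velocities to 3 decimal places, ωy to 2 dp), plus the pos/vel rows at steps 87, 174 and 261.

State at t = 0.9305 s:
  obj    pos=(+0.416,-0.077) vel=(+0.868,-0.345) ωy=+13.94

Key-timestep trajectory:
   step    t(s)  obj.x    obj.z    obj.vx   obj.vz 
     87  0.2326   +0.037  +0.073  +0.217  -0.086
    174  0.4652   +0.113  +0.043  +0.434  -0.173
    261  0.6979   +0.239  -0.007  +0.651  -0.259


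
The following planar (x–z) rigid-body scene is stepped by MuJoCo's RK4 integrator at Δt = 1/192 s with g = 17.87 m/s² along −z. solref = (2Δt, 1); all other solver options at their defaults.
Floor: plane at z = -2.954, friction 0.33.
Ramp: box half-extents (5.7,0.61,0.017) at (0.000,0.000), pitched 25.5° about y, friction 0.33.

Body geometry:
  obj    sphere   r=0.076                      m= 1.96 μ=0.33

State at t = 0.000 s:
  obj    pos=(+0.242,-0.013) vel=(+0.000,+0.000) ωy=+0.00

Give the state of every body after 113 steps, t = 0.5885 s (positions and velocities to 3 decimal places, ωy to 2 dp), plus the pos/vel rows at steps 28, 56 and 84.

State at t = 0.5885 s:
  obj    pos=(+1.101,-0.422) vel=(+2.919,-1.392) ωy=+42.54

Key-timestep trajectory:
   step    t(s)  obj.x    obj.z    obj.vx   obj.vz 
     28  0.1458   +0.295  -0.038  +0.724  -0.345
     56  0.2917   +0.453  -0.113  +1.447  -0.690
     84  0.4375   +0.717  -0.239  +2.170  -1.035


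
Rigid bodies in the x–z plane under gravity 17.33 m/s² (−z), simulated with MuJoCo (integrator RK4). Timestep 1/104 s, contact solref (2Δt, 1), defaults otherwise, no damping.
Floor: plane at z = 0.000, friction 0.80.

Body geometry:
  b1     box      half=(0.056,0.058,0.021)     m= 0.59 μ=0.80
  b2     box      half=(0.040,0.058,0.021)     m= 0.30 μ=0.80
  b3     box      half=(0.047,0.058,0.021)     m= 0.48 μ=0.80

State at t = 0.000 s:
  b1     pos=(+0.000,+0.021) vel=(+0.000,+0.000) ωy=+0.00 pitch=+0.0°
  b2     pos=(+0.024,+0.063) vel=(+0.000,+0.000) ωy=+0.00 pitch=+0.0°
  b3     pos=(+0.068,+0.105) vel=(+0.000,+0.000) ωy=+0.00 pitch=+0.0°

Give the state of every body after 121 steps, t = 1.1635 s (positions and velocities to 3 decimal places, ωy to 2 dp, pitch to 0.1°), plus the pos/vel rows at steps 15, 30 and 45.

State at t = 1.1635 s:
  b1     pos=(+0.000,+0.021) vel=(+0.000,+0.000) ωy=+0.00 pitch=+0.0°
  b2     pos=(+0.024,+0.063) vel=(+0.000,+0.000) ωy=+0.00 pitch=+0.1°
  b3     pos=(+0.154,+0.021) vel=(+0.000,+0.000) ωy=+0.00 pitch=+180.0°

Key-timestep trajectory:
   step    t(s)  b1.x    b1.z    b1.vx   b1.vz   b2.x    b2.z    b2.vx   b2.vz   b3.x    b3.z    b3.vx   b3.vz 
     15  0.1442   +0.000  +0.021  +0.000  +0.000   +0.024  +0.063  -0.002  +0.001   +0.083  +0.094  +0.219  -0.300
     30  0.2885   +0.000  +0.021  +0.000  +0.000   +0.024  +0.063  +0.000  +0.000   +0.110  +0.050  +0.175  +0.035
     45  0.4327   +0.000  +0.021  +0.000  +0.000   +0.024  +0.063  +0.000  +0.000   +0.155  +0.015  +0.002  +0.018


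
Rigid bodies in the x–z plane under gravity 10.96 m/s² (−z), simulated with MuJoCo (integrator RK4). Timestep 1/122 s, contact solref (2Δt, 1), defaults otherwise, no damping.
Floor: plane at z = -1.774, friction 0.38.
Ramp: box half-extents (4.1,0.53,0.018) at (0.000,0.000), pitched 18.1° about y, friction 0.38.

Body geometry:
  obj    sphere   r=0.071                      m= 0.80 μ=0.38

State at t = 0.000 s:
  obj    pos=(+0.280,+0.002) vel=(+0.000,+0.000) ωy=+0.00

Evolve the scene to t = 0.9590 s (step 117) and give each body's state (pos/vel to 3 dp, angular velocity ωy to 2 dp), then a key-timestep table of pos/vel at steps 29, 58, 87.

State at t = 0.9590 s:
  obj    pos=(+1.343,-0.345) vel=(+2.217,-0.725) ωy=+32.84

Key-timestep trajectory:
   step    t(s)  obj.x    obj.z    obj.vx   obj.vz 
     29  0.2377   +0.345  -0.019  +0.550  -0.180
     58  0.4754   +0.541  -0.083  +1.099  -0.359
     87  0.7131   +0.868  -0.190  +1.649  -0.539


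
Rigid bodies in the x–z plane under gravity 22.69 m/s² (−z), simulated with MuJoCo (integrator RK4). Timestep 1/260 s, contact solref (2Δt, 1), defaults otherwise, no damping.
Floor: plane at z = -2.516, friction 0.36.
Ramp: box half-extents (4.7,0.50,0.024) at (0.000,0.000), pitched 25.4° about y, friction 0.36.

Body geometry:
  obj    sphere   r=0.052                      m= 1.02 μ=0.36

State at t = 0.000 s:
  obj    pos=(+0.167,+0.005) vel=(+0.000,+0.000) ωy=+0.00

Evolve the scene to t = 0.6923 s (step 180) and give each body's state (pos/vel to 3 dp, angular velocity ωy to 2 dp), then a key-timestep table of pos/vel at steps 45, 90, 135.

State at t = 0.6923 s:
  obj    pos=(+1.672,-0.710) vel=(+4.348,-2.064) ωy=+92.54

Key-timestep trajectory:
   step    t(s)  obj.x    obj.z    obj.vx   obj.vz 
     45  0.1731   +0.261  -0.040  +1.087  -0.516
     90  0.3462   +0.543  -0.174  +2.174  -1.032
    135  0.5192   +1.014  -0.397  +3.261  -1.548


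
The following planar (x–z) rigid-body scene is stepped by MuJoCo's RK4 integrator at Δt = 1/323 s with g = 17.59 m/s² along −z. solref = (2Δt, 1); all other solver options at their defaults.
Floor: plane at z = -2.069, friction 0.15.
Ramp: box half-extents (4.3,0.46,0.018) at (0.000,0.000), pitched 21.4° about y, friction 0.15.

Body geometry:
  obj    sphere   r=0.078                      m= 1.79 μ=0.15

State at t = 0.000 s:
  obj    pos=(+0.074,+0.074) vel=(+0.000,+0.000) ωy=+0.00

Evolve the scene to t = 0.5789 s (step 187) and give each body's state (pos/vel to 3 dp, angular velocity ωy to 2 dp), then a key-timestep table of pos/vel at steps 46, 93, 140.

State at t = 0.5789 s:
  obj    pos=(+0.790,-0.206) vel=(+2.471,-0.969) ωy=+34.02

Key-timestep trajectory:
   step    t(s)  obj.x    obj.z    obj.vx   obj.vz 
     46  0.1424   +0.117  +0.057  +0.608  -0.238
     93  0.2879   +0.251  +0.005  +1.229  -0.482
    140  0.4334   +0.475  -0.083  +1.850  -0.725


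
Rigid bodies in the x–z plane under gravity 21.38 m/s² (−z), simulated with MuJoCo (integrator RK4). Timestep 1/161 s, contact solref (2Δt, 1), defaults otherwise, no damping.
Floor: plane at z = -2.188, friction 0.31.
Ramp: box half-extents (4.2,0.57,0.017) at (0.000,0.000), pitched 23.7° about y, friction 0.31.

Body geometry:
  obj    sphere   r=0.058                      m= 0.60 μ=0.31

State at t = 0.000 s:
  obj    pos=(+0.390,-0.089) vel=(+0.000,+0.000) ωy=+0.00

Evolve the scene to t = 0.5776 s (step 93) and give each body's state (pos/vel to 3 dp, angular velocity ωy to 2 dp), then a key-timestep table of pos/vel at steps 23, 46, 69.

State at t = 0.5776 s:
  obj    pos=(+1.328,-0.501) vel=(+3.247,-1.425) ωy=+61.11

Key-timestep trajectory:
   step    t(s)  obj.x    obj.z    obj.vx   obj.vz 
     23  0.1429   +0.447  -0.114  +0.803  -0.353
     46  0.2857   +0.619  -0.190  +1.606  -0.705
     69  0.4286   +0.906  -0.316  +2.409  -1.057


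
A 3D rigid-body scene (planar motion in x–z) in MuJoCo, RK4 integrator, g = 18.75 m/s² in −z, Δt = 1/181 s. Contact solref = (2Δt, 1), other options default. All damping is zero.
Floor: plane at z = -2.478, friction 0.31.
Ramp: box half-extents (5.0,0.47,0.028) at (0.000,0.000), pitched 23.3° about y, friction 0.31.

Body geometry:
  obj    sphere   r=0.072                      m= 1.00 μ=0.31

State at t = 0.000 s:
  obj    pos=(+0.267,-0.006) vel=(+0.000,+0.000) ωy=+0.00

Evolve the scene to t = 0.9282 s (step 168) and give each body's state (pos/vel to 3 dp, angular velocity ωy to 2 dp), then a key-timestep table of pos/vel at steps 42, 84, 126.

State at t = 0.9282 s:
  obj    pos=(+2.363,-0.909) vel=(+4.516,-1.945) ωy=+68.28

Key-timestep trajectory:
   step    t(s)  obj.x    obj.z    obj.vx   obj.vz 
     42  0.2320   +0.398  -0.063  +1.129  -0.486
     84  0.4641   +0.791  -0.232  +2.258  -0.973
    126  0.6961   +1.446  -0.514  +3.387  -1.459
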